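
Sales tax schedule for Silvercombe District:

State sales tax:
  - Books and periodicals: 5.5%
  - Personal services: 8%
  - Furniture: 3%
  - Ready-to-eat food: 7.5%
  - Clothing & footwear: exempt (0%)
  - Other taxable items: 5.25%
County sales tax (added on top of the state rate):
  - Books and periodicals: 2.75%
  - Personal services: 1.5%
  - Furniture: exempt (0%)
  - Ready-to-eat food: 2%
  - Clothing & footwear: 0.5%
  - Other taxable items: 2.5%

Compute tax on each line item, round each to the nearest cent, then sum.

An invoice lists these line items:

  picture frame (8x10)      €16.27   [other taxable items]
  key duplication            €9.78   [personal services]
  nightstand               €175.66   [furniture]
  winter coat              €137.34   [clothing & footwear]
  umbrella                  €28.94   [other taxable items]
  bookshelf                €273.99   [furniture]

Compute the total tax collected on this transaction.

€18.61

Picture frame (8x10) €16.27: other taxable items → 5.25% + 2.5% county = 7.75% → €1.26
Key duplication €9.78: personal services → 8% + 1.5% county = 9.5% → €0.93
Nightstand €175.66: furniture → 3% + 0% county = 3% → €5.27
Winter coat €137.34: clothing & footwear → 0% + 0.5% county = 0.5% → €0.69
Umbrella €28.94: other taxable items → 5.25% + 2.5% county = 7.75% → €2.24
Bookshelf €273.99: furniture → 3% + 0% county = 3% → €8.22
Total tax = €1.26 + €0.93 + €5.27 + €0.69 + €2.24 + €8.22 = €18.61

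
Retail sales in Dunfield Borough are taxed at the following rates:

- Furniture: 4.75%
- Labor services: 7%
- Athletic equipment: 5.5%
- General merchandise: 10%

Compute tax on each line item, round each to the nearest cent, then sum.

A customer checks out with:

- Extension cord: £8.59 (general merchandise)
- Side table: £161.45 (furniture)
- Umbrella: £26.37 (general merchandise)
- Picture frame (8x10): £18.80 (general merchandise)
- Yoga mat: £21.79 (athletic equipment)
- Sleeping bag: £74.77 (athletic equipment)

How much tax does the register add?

Extension cord £8.59: general merchandise → 10% → £0.86
Side table £161.45: furniture → 4.75% → £7.67
Umbrella £26.37: general merchandise → 10% → £2.64
Picture frame (8x10) £18.80: general merchandise → 10% → £1.88
Yoga mat £21.79: athletic equipment → 5.5% → £1.20
Sleeping bag £74.77: athletic equipment → 5.5% → £4.11
Total tax = £0.86 + £7.67 + £2.64 + £1.88 + £1.20 + £4.11 = £18.36

£18.36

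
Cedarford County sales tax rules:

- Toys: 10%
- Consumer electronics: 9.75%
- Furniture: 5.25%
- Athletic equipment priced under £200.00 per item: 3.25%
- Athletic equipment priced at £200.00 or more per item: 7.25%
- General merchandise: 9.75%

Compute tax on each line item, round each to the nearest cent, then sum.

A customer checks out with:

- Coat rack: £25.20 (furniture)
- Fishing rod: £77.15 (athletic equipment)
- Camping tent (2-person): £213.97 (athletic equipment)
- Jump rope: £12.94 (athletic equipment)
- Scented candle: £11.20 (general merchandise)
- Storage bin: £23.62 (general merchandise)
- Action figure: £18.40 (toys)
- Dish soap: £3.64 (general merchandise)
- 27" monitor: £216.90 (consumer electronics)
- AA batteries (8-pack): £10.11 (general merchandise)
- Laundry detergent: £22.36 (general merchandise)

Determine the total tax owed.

£49.66

Coat rack £25.20: furniture → 5.25% → £1.32
Fishing rod £77.15: athletic equipment, under £200.00 → 3.25% → £2.51
Camping tent (2-person) £213.97: athletic equipment, £200.00 or more → 7.25% → £15.51
Jump rope £12.94: athletic equipment, under £200.00 → 3.25% → £0.42
Scented candle £11.20: general merchandise → 9.75% → £1.09
Storage bin £23.62: general merchandise → 9.75% → £2.30
Action figure £18.40: toys → 10% → £1.84
Dish soap £3.64: general merchandise → 9.75% → £0.35
27" monitor £216.90: consumer electronics → 9.75% → £21.15
AA batteries (8-pack) £10.11: general merchandise → 9.75% → £0.99
Laundry detergent £22.36: general merchandise → 9.75% → £2.18
Total tax = £1.32 + £2.51 + £15.51 + £0.42 + £1.09 + £2.30 + £1.84 + £0.35 + £21.15 + £0.99 + £2.18 = £49.66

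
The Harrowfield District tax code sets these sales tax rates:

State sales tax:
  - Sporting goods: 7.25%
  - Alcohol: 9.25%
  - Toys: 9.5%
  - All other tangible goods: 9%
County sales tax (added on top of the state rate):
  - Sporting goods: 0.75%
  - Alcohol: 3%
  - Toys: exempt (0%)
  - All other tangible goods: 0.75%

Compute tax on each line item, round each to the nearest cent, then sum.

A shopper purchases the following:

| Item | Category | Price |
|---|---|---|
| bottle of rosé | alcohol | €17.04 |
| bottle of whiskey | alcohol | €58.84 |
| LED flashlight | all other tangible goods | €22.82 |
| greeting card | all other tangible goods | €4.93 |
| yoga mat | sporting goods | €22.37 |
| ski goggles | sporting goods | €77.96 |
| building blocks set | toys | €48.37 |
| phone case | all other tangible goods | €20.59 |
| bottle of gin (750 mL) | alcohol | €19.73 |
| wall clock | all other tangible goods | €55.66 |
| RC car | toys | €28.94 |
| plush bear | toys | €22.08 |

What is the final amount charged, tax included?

Bottle of rosé €17.04: alcohol → 9.25% + 3% county = 12.25% → €2.09
Bottle of whiskey €58.84: alcohol → 9.25% + 3% county = 12.25% → €7.21
LED flashlight €22.82: all other tangible goods → 9% + 0.75% county = 9.75% → €2.22
Greeting card €4.93: all other tangible goods → 9% + 0.75% county = 9.75% → €0.48
Yoga mat €22.37: sporting goods → 7.25% + 0.75% county = 8% → €1.79
Ski goggles €77.96: sporting goods → 7.25% + 0.75% county = 8% → €6.24
Building blocks set €48.37: toys → 9.5% + 0% county = 9.5% → €4.60
Phone case €20.59: all other tangible goods → 9% + 0.75% county = 9.75% → €2.01
Bottle of gin (750 mL) €19.73: alcohol → 9.25% + 3% county = 12.25% → €2.42
Wall clock €55.66: all other tangible goods → 9% + 0.75% county = 9.75% → €5.43
RC car €28.94: toys → 9.5% + 0% county = 9.5% → €2.75
Plush bear €22.08: toys → 9.5% + 0% county = 9.5% → €2.10
Subtotal = €399.33; tax = €39.34; total due = €438.67

€438.67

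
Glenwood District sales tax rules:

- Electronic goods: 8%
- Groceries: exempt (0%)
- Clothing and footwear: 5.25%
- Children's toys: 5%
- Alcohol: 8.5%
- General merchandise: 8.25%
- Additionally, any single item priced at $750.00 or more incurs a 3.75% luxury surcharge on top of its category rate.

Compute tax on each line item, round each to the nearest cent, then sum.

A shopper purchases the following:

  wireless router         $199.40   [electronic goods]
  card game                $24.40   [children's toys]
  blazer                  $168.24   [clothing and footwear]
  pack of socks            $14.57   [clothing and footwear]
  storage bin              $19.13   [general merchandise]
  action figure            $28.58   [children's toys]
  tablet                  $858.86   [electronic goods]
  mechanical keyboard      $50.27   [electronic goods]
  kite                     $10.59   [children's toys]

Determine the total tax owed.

Wireless router $199.40: electronic goods → 8% → $15.95
Card game $24.40: children's toys → 5% → $1.22
Blazer $168.24: clothing and footwear → 5.25% → $8.83
Pack of socks $14.57: clothing and footwear → 5.25% → $0.76
Storage bin $19.13: general merchandise → 8.25% → $1.58
Action figure $28.58: children's toys → 5% → $1.43
Tablet $858.86: electronic goods → 8% + 3.75% surcharge = 11.75% → $100.92
Mechanical keyboard $50.27: electronic goods → 8% → $4.02
Kite $10.59: children's toys → 5% → $0.53
Total tax = $15.95 + $1.22 + $8.83 + $0.76 + $1.58 + $1.43 + $100.92 + $4.02 + $0.53 = $135.24

$135.24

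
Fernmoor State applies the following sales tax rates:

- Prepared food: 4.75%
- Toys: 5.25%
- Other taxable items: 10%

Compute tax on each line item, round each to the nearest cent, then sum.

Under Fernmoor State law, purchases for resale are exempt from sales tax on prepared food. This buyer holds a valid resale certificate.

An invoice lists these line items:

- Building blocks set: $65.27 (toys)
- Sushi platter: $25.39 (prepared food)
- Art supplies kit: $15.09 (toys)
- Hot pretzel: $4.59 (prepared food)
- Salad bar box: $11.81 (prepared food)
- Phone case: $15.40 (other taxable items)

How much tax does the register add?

Building blocks set $65.27: toys → 5.25% → $3.43
Sushi platter $25.39: prepared food, buyer-exempt → 0% → $0.00
Art supplies kit $15.09: toys → 5.25% → $0.79
Hot pretzel $4.59: prepared food, buyer-exempt → 0% → $0.00
Salad bar box $11.81: prepared food, buyer-exempt → 0% → $0.00
Phone case $15.40: other taxable items → 10% → $1.54
Total tax = $3.43 + $0.79 + $1.54 = $5.76

$5.76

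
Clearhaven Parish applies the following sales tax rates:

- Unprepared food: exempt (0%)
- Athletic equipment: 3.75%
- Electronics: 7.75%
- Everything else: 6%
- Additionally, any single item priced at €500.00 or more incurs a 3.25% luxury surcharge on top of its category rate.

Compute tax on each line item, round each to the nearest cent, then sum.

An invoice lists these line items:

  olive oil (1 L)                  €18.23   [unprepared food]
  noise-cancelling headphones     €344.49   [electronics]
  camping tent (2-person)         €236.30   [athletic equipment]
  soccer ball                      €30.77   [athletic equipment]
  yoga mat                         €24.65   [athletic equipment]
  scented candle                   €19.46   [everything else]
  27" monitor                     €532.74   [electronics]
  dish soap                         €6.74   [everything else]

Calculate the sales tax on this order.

€97.80

Olive oil (1 L) €18.23: unprepared food → 0% → €0.00
Noise-cancelling headphones €344.49: electronics → 7.75% → €26.70
Camping tent (2-person) €236.30: athletic equipment → 3.75% → €8.86
Soccer ball €30.77: athletic equipment → 3.75% → €1.15
Yoga mat €24.65: athletic equipment → 3.75% → €0.92
Scented candle €19.46: everything else → 6% → €1.17
27" monitor €532.74: electronics → 7.75% + 3.25% surcharge = 11% → €58.60
Dish soap €6.74: everything else → 6% → €0.40
Total tax = €26.70 + €8.86 + €1.15 + €0.92 + €1.17 + €58.60 + €0.40 = €97.80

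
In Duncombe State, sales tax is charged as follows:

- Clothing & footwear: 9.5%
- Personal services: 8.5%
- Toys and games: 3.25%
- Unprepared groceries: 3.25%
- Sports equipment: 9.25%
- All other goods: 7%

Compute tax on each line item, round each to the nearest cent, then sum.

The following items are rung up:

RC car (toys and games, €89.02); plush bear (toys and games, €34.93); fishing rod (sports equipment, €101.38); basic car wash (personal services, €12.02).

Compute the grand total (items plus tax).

RC car €89.02: toys and games → 3.25% → €2.89
Plush bear €34.93: toys and games → 3.25% → €1.14
Fishing rod €101.38: sports equipment → 9.25% → €9.38
Basic car wash €12.02: personal services → 8.5% → €1.02
Subtotal = €237.35; tax = €14.43; total due = €251.78

€251.78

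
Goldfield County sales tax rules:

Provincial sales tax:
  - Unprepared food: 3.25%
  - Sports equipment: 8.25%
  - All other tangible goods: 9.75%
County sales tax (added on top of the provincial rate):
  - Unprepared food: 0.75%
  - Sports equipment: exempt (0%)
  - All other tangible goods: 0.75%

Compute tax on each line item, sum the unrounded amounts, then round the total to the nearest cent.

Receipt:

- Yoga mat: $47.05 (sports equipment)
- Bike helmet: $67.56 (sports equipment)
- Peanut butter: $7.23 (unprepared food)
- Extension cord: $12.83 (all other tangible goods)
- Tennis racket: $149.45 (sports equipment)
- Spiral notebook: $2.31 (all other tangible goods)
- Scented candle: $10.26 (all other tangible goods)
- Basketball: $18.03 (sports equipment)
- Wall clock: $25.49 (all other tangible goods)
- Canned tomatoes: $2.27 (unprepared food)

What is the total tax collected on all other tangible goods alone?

Extension cord $12.83: all other tangible goods → 9.75% + 0.75% county = 10.5% → $1.34715
Spiral notebook $2.31: all other tangible goods → 9.75% + 0.75% county = 10.5% → $0.24255
Scented candle $10.26: all other tangible goods → 9.75% + 0.75% county = 10.5% → $1.0773
Wall clock $25.49: all other tangible goods → 9.75% + 0.75% county = 10.5% → $2.67645
Tax on all other tangible goods: unrounded sum = $5.34345 → $5.34

$5.34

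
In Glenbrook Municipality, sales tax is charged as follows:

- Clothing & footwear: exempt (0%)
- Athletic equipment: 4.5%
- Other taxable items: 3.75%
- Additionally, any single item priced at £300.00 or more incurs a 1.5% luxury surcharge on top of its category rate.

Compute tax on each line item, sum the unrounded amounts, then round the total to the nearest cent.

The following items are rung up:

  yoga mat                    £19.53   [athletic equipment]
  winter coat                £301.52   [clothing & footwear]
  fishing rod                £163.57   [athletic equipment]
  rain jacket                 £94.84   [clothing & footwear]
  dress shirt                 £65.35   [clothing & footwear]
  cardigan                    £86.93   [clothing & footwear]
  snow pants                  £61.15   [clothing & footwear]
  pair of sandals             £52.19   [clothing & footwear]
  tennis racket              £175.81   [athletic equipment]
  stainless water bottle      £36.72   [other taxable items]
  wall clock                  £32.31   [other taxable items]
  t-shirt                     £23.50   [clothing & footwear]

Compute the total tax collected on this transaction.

Yoga mat £19.53: athletic equipment → 4.5% → £0.87885
Winter coat £301.52: clothing & footwear → 0% + 1.5% surcharge = 1.5% → £4.5228
Fishing rod £163.57: athletic equipment → 4.5% → £7.36065
Rain jacket £94.84: clothing & footwear → 0% → £0.00
Dress shirt £65.35: clothing & footwear → 0% → £0.00
Cardigan £86.93: clothing & footwear → 0% → £0.00
Snow pants £61.15: clothing & footwear → 0% → £0.00
Pair of sandals £52.19: clothing & footwear → 0% → £0.00
Tennis racket £175.81: athletic equipment → 4.5% → £7.91145
Stainless water bottle £36.72: other taxable items → 3.75% → £1.377
Wall clock £32.31: other taxable items → 3.75% → £1.211625
T-shirt £23.50: clothing & footwear → 0% → £0.00
Unrounded tax sum = £23.262375 → £23.26

£23.26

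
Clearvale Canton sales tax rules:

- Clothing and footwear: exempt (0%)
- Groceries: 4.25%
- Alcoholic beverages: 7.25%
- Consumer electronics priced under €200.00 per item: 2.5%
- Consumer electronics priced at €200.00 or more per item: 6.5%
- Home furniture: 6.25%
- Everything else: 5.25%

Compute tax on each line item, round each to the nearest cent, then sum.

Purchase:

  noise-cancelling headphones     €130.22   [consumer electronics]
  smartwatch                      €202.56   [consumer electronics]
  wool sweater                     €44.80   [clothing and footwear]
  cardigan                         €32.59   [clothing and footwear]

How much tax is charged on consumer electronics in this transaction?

€16.43

Noise-cancelling headphones €130.22: consumer electronics, under €200.00 → 2.5% → €3.26
Smartwatch €202.56: consumer electronics, €200.00 or more → 6.5% → €13.17
Tax on consumer electronics = €3.26 + €13.17 = €16.43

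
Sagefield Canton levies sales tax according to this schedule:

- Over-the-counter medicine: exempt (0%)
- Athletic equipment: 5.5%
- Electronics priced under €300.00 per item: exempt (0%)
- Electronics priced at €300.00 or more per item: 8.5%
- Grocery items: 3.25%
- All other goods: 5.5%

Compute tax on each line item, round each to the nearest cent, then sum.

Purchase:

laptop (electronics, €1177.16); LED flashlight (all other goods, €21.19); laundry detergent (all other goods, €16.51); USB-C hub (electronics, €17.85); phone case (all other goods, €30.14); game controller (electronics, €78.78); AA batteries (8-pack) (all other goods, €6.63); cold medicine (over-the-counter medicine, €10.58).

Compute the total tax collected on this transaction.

Laptop €1177.16: electronics, €300.00 or more → 8.5% → €100.06
LED flashlight €21.19: all other goods → 5.5% → €1.17
Laundry detergent €16.51: all other goods → 5.5% → €0.91
USB-C hub €17.85: electronics, under €300.00 → 0% → €0.00
Phone case €30.14: all other goods → 5.5% → €1.66
Game controller €78.78: electronics, under €300.00 → 0% → €0.00
AA batteries (8-pack) €6.63: all other goods → 5.5% → €0.36
Cold medicine €10.58: over-the-counter medicine → 0% → €0.00
Total tax = €100.06 + €1.17 + €0.91 + €1.66 + €0.36 = €104.16

€104.16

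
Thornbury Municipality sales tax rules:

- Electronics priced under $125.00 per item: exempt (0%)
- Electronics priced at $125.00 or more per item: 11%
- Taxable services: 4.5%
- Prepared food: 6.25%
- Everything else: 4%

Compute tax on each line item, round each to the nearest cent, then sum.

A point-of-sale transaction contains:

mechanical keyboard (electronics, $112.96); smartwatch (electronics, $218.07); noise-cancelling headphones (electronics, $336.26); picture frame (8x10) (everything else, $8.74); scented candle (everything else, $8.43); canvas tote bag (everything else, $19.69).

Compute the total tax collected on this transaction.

Mechanical keyboard $112.96: electronics, under $125.00 → 0% → $0.00
Smartwatch $218.07: electronics, $125.00 or more → 11% → $23.99
Noise-cancelling headphones $336.26: electronics, $125.00 or more → 11% → $36.99
Picture frame (8x10) $8.74: everything else → 4% → $0.35
Scented candle $8.43: everything else → 4% → $0.34
Canvas tote bag $19.69: everything else → 4% → $0.79
Total tax = $23.99 + $36.99 + $0.35 + $0.34 + $0.79 = $62.46

$62.46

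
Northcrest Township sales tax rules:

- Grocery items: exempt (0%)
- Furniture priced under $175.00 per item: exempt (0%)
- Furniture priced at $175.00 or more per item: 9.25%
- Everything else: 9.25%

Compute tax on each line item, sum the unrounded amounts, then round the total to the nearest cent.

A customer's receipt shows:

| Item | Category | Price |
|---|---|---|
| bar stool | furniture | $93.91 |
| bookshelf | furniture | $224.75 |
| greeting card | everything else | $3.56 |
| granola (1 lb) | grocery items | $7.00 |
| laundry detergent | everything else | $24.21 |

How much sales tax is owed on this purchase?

$23.36

Bar stool $93.91: furniture, under $175.00 → 0% → $0.00
Bookshelf $224.75: furniture, $175.00 or more → 9.25% → $20.789375
Greeting card $3.56: everything else → 9.25% → $0.3293
Granola (1 lb) $7.00: grocery items → 0% → $0.00
Laundry detergent $24.21: everything else → 9.25% → $2.239425
Unrounded tax sum = $23.3581 → $23.36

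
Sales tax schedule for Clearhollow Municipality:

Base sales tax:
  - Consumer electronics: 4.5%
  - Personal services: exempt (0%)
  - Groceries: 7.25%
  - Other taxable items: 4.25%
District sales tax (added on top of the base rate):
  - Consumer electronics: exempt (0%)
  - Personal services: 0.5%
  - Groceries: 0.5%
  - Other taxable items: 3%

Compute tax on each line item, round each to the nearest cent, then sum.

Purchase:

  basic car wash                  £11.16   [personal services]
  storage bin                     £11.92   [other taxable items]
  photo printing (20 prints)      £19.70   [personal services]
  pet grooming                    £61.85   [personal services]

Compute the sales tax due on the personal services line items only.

Basic car wash £11.16: personal services → 0% + 0.5% district = 0.5% → £0.06
Photo printing (20 prints) £19.70: personal services → 0% + 0.5% district = 0.5% → £0.10
Pet grooming £61.85: personal services → 0% + 0.5% district = 0.5% → £0.31
Tax on personal services = £0.06 + £0.10 + £0.31 = £0.47

£0.47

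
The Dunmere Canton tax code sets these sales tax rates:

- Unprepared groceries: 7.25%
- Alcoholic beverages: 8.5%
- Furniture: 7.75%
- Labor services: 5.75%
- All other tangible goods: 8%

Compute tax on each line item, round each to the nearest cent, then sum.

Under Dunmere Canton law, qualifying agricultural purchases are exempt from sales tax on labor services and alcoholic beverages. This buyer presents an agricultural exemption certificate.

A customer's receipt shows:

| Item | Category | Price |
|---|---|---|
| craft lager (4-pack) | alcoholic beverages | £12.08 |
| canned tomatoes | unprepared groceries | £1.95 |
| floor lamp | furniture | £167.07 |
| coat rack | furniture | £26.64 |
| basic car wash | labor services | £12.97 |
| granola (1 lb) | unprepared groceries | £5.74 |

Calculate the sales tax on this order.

£15.57

Craft lager (4-pack) £12.08: alcoholic beverages, buyer-exempt → 0% → £0.00
Canned tomatoes £1.95: unprepared groceries → 7.25% → £0.14
Floor lamp £167.07: furniture → 7.75% → £12.95
Coat rack £26.64: furniture → 7.75% → £2.06
Basic car wash £12.97: labor services, buyer-exempt → 0% → £0.00
Granola (1 lb) £5.74: unprepared groceries → 7.25% → £0.42
Total tax = £0.14 + £12.95 + £2.06 + £0.42 = £15.57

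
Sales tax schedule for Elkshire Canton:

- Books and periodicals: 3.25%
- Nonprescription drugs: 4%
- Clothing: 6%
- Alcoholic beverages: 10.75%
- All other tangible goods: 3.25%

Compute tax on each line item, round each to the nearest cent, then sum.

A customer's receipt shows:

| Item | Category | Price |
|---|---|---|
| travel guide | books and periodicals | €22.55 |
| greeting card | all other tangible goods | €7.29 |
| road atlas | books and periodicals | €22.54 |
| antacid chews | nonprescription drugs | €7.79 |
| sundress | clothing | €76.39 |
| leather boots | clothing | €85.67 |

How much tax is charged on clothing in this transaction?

€9.72

Sundress €76.39: clothing → 6% → €4.58
Leather boots €85.67: clothing → 6% → €5.14
Tax on clothing = €4.58 + €5.14 = €9.72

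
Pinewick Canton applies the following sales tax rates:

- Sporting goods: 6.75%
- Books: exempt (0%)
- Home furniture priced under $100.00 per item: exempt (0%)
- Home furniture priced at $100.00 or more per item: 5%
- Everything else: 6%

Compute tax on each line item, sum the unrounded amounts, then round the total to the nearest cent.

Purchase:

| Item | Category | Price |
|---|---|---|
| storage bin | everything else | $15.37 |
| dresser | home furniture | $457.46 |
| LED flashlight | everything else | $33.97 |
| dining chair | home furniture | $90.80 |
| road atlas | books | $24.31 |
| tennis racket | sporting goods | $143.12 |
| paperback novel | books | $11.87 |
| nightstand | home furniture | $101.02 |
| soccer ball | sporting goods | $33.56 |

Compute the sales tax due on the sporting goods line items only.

Tennis racket $143.12: sporting goods → 6.75% → $9.6606
Soccer ball $33.56: sporting goods → 6.75% → $2.2653
Tax on sporting goods: unrounded sum = $11.9259 → $11.93

$11.93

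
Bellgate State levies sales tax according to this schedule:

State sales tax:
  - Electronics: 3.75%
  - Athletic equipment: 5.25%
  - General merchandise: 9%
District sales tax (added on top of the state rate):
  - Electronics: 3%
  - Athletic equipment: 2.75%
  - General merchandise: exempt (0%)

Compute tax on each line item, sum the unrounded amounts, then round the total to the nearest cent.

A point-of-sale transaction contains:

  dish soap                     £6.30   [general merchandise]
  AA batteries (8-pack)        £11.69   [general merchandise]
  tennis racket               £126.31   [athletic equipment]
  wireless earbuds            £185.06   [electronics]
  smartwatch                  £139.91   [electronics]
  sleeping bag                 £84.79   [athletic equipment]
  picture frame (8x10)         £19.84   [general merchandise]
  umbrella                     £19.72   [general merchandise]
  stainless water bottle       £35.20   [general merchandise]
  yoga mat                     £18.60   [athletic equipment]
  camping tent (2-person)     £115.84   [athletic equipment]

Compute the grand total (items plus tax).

£821.19

Dish soap £6.30: general merchandise → 9% + 0% district = 9% → £0.567
AA batteries (8-pack) £11.69: general merchandise → 9% + 0% district = 9% → £1.0521
Tennis racket £126.31: athletic equipment → 5.25% + 2.75% district = 8% → £10.1048
Wireless earbuds £185.06: electronics → 3.75% + 3% district = 6.75% → £12.49155
Smartwatch £139.91: electronics → 3.75% + 3% district = 6.75% → £9.443925
Sleeping bag £84.79: athletic equipment → 5.25% + 2.75% district = 8% → £6.7832
Picture frame (8x10) £19.84: general merchandise → 9% + 0% district = 9% → £1.7856
Umbrella £19.72: general merchandise → 9% + 0% district = 9% → £1.7748
Stainless water bottle £35.20: general merchandise → 9% + 0% district = 9% → £3.168
Yoga mat £18.60: athletic equipment → 5.25% + 2.75% district = 8% → £1.488
Camping tent (2-person) £115.84: athletic equipment → 5.25% + 2.75% district = 8% → £9.2672
Subtotal = £763.26; unrounded tax = £57.926175 → £57.93; total due = £821.19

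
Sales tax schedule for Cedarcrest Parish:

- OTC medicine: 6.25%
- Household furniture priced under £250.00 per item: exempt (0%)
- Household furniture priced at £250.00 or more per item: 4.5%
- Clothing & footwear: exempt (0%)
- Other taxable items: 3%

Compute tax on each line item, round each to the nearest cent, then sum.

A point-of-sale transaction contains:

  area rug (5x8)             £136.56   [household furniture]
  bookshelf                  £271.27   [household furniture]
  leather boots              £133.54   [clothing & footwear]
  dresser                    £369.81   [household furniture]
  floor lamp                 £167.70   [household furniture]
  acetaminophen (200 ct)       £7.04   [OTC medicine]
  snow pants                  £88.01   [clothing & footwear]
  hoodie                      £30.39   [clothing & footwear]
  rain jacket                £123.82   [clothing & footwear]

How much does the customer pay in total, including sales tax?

Area rug (5x8) £136.56: household furniture, under £250.00 → 0% → £0.00
Bookshelf £271.27: household furniture, £250.00 or more → 4.5% → £12.21
Leather boots £133.54: clothing & footwear → 0% → £0.00
Dresser £369.81: household furniture, £250.00 or more → 4.5% → £16.64
Floor lamp £167.70: household furniture, under £250.00 → 0% → £0.00
Acetaminophen (200 ct) £7.04: OTC medicine → 6.25% → £0.44
Snow pants £88.01: clothing & footwear → 0% → £0.00
Hoodie £30.39: clothing & footwear → 0% → £0.00
Rain jacket £123.82: clothing & footwear → 0% → £0.00
Subtotal = £1328.14; tax = £29.29; total due = £1357.43

£1357.43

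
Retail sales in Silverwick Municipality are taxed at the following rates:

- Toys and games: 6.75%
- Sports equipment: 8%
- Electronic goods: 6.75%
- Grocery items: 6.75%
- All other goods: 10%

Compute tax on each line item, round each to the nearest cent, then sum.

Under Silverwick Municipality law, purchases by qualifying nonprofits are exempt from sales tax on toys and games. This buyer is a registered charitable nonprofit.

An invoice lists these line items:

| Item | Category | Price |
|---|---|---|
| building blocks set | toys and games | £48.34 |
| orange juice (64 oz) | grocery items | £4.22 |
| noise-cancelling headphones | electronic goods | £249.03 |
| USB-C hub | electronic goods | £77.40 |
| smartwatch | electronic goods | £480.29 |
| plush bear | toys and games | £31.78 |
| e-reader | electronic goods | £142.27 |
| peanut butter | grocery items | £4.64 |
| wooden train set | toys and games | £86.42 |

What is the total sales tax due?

Building blocks set £48.34: toys and games, buyer-exempt → 0% → £0.00
Orange juice (64 oz) £4.22: grocery items → 6.75% → £0.28
Noise-cancelling headphones £249.03: electronic goods → 6.75% → £16.81
USB-C hub £77.40: electronic goods → 6.75% → £5.22
Smartwatch £480.29: electronic goods → 6.75% → £32.42
Plush bear £31.78: toys and games, buyer-exempt → 0% → £0.00
E-reader £142.27: electronic goods → 6.75% → £9.60
Peanut butter £4.64: grocery items → 6.75% → £0.31
Wooden train set £86.42: toys and games, buyer-exempt → 0% → £0.00
Total tax = £0.28 + £16.81 + £5.22 + £32.42 + £9.60 + £0.31 = £64.64

£64.64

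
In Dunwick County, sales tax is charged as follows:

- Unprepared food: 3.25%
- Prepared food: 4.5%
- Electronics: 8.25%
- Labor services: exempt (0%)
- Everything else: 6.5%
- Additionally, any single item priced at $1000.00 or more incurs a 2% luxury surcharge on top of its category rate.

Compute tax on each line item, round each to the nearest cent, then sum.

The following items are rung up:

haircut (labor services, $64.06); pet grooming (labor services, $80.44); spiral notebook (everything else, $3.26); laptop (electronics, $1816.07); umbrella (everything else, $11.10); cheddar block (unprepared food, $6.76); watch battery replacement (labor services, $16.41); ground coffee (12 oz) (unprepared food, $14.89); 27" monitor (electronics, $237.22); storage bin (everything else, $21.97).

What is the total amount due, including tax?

$2480.96

Haircut $64.06: labor services → 0% → $0.00
Pet grooming $80.44: labor services → 0% → $0.00
Spiral notebook $3.26: everything else → 6.5% → $0.21
Laptop $1816.07: electronics → 8.25% + 2% surcharge = 10.25% → $186.15
Umbrella $11.10: everything else → 6.5% → $0.72
Cheddar block $6.76: unprepared food → 3.25% → $0.22
Watch battery replacement $16.41: labor services → 0% → $0.00
Ground coffee (12 oz) $14.89: unprepared food → 3.25% → $0.48
27" monitor $237.22: electronics → 8.25% → $19.57
Storage bin $21.97: everything else → 6.5% → $1.43
Subtotal = $2272.18; tax = $208.78; total due = $2480.96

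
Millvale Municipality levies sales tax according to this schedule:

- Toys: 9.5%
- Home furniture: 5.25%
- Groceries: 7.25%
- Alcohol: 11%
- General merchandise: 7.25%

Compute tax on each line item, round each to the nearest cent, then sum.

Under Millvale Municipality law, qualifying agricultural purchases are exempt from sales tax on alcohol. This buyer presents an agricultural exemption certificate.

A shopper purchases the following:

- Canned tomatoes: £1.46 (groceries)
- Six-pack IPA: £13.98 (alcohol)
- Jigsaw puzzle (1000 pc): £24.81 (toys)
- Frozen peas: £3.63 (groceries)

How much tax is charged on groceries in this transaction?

Canned tomatoes £1.46: groceries → 7.25% → £0.11
Frozen peas £3.63: groceries → 7.25% → £0.26
Tax on groceries = £0.11 + £0.26 = £0.37

£0.37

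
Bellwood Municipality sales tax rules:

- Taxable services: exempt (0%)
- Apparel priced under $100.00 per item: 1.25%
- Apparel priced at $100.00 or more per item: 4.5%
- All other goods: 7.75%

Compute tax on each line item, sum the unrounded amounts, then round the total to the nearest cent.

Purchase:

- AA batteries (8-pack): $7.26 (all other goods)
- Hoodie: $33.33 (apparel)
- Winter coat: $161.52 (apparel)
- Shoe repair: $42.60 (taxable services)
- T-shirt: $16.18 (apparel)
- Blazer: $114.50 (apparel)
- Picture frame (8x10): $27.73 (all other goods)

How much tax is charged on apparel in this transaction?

Hoodie $33.33: apparel, under $100.00 → 1.25% → $0.416625
Winter coat $161.52: apparel, $100.00 or more → 4.5% → $7.2684
T-shirt $16.18: apparel, under $100.00 → 1.25% → $0.20225
Blazer $114.50: apparel, $100.00 or more → 4.5% → $5.1525
Tax on apparel: unrounded sum = $13.039775 → $13.04

$13.04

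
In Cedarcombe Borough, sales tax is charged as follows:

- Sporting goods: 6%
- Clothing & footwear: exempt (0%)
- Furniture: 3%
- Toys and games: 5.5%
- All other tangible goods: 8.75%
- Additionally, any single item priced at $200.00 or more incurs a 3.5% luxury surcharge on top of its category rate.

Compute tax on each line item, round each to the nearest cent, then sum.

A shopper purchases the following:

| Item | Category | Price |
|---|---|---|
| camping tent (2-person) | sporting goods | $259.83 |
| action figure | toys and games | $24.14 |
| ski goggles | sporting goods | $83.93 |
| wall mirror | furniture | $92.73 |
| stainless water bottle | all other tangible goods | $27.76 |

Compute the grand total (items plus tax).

$524.65

Camping tent (2-person) $259.83: sporting goods → 6% + 3.5% surcharge = 9.5% → $24.68
Action figure $24.14: toys and games → 5.5% → $1.33
Ski goggles $83.93: sporting goods → 6% → $5.04
Wall mirror $92.73: furniture → 3% → $2.78
Stainless water bottle $27.76: all other tangible goods → 8.75% → $2.43
Subtotal = $488.39; tax = $36.26; total due = $524.65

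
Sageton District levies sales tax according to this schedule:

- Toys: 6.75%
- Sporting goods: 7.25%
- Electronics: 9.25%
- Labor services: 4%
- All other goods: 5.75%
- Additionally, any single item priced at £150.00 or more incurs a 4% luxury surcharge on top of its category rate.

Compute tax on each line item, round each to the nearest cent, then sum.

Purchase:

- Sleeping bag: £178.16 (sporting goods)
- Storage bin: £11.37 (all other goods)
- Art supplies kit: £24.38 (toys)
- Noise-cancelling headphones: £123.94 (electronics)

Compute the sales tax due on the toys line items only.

Art supplies kit £24.38: toys → 6.75% → £1.65
Tax on toys = £1.65

£1.65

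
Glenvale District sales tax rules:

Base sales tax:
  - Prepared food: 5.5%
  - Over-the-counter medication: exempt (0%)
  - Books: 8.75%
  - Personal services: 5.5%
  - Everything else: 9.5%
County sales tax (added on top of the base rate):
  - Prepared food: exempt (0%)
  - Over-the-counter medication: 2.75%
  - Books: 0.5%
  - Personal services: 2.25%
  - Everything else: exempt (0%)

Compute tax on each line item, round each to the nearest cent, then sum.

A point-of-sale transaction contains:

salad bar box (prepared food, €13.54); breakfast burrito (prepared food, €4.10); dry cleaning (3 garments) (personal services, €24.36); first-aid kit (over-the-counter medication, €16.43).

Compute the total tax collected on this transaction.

Salad bar box €13.54: prepared food → 5.5% + 0% county = 5.5% → €0.74
Breakfast burrito €4.10: prepared food → 5.5% + 0% county = 5.5% → €0.23
Dry cleaning (3 garments) €24.36: personal services → 5.5% + 2.25% county = 7.75% → €1.89
First-aid kit €16.43: over-the-counter medication → 0% + 2.75% county = 2.75% → €0.45
Total tax = €0.74 + €0.23 + €1.89 + €0.45 = €3.31

€3.31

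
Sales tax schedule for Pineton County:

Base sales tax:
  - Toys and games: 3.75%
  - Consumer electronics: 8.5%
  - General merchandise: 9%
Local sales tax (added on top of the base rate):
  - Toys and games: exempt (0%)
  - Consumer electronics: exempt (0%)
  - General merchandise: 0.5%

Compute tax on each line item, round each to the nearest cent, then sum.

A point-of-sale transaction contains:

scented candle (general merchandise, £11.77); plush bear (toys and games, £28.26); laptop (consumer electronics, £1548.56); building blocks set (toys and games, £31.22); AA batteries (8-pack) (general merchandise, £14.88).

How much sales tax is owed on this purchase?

Scented candle £11.77: general merchandise → 9% + 0.5% local = 9.5% → £1.12
Plush bear £28.26: toys and games → 3.75% + 0% local = 3.75% → £1.06
Laptop £1548.56: consumer electronics → 8.5% + 0% local = 8.5% → £131.63
Building blocks set £31.22: toys and games → 3.75% + 0% local = 3.75% → £1.17
AA batteries (8-pack) £14.88: general merchandise → 9% + 0.5% local = 9.5% → £1.41
Total tax = £1.12 + £1.06 + £131.63 + £1.17 + £1.41 = £136.39

£136.39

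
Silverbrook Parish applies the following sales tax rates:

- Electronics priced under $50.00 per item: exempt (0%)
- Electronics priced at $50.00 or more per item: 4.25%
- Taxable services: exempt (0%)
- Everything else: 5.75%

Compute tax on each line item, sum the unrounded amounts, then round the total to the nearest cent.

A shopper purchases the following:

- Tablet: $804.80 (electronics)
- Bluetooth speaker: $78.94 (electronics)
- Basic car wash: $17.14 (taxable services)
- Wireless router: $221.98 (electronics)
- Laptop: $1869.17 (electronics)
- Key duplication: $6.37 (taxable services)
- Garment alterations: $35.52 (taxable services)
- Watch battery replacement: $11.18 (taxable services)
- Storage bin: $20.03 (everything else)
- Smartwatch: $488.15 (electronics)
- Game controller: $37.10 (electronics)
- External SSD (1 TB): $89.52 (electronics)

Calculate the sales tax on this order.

$152.14

Tablet $804.80: electronics, $50.00 or more → 4.25% → $34.204
Bluetooth speaker $78.94: electronics, $50.00 or more → 4.25% → $3.35495
Basic car wash $17.14: taxable services → 0% → $0.00
Wireless router $221.98: electronics, $50.00 or more → 4.25% → $9.43415
Laptop $1869.17: electronics, $50.00 or more → 4.25% → $79.439725
Key duplication $6.37: taxable services → 0% → $0.00
Garment alterations $35.52: taxable services → 0% → $0.00
Watch battery replacement $11.18: taxable services → 0% → $0.00
Storage bin $20.03: everything else → 5.75% → $1.151725
Smartwatch $488.15: electronics, $50.00 or more → 4.25% → $20.746375
Game controller $37.10: electronics, under $50.00 → 0% → $0.00
External SSD (1 TB) $89.52: electronics, $50.00 or more → 4.25% → $3.8046
Unrounded tax sum = $152.135525 → $152.14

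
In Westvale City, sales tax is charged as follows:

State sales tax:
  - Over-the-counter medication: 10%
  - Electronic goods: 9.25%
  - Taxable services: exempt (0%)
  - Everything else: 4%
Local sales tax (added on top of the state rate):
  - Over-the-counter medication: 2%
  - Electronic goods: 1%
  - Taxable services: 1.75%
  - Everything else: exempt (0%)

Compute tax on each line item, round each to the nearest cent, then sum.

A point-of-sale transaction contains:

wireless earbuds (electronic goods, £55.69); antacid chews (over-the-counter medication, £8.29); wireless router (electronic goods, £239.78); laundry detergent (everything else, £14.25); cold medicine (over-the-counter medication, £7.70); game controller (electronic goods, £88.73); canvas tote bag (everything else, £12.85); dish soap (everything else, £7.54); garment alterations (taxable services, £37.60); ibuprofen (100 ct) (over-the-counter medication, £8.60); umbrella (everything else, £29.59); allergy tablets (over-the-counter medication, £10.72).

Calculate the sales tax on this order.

£46.83

Wireless earbuds £55.69: electronic goods → 9.25% + 1% local = 10.25% → £5.71
Antacid chews £8.29: over-the-counter medication → 10% + 2% local = 12% → £0.99
Wireless router £239.78: electronic goods → 9.25% + 1% local = 10.25% → £24.58
Laundry detergent £14.25: everything else → 4% + 0% local = 4% → £0.57
Cold medicine £7.70: over-the-counter medication → 10% + 2% local = 12% → £0.92
Game controller £88.73: electronic goods → 9.25% + 1% local = 10.25% → £9.09
Canvas tote bag £12.85: everything else → 4% + 0% local = 4% → £0.51
Dish soap £7.54: everything else → 4% + 0% local = 4% → £0.30
Garment alterations £37.60: taxable services → 0% + 1.75% local = 1.75% → £0.66
Ibuprofen (100 ct) £8.60: over-the-counter medication → 10% + 2% local = 12% → £1.03
Umbrella £29.59: everything else → 4% + 0% local = 4% → £1.18
Allergy tablets £10.72: over-the-counter medication → 10% + 2% local = 12% → £1.29
Total tax = £5.71 + £0.99 + £24.58 + £0.57 + £0.92 + £9.09 + £0.51 + £0.30 + £0.66 + £1.03 + £1.18 + £1.29 = £46.83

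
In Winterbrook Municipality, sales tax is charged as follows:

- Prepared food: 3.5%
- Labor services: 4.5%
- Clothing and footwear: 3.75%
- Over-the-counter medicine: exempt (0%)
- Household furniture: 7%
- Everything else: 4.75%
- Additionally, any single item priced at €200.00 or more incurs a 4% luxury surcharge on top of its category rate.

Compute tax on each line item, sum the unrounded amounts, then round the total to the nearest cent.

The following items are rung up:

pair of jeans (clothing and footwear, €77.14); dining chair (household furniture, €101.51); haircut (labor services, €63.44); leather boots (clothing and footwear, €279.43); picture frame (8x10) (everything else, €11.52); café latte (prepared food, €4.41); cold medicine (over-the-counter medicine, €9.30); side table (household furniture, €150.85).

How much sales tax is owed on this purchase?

Pair of jeans €77.14: clothing and footwear → 3.75% → €2.89275
Dining chair €101.51: household furniture → 7% → €7.1057
Haircut €63.44: labor services → 4.5% → €2.8548
Leather boots €279.43: clothing and footwear → 3.75% + 4% surcharge = 7.75% → €21.655825
Picture frame (8x10) €11.52: everything else → 4.75% → €0.5472
Café latte €4.41: prepared food → 3.5% → €0.15435
Cold medicine €9.30: over-the-counter medicine → 0% → €0.00
Side table €150.85: household furniture → 7% → €10.5595
Unrounded tax sum = €45.770125 → €45.77

€45.77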